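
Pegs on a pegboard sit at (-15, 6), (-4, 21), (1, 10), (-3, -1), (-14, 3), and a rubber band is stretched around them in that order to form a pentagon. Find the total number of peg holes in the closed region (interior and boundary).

196

Using the shoelace formula, 2A = |((-15)·21 − (-4)·6) + ((-4)·10 − 1·21) + (1·(-1) − (-3)·10) + ((-3)·3 − (-14)·(-1)) + ((-14)·6 − (-15)·3)| = 385, so the area is 385/2.
Summing gcd(|Δx|,|Δy|) over the edges gives the boundary count: gcd(11,15) + gcd(5,11) + gcd(4,11) + gcd(11,4) + gcd(1,3) = 1+1+1+1+1 = 5.
Pick's theorem gives I = A − B/2 + 1 = 385/2 − 5/2 + 1 = 191, so the closed region contains I + B = 191 + 5 = 196 lattice points.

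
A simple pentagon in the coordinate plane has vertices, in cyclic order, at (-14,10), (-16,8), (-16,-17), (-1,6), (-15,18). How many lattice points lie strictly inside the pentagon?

The shoelace formula gives twice the area as |[(-14)·8 − (-16)·10] + [(-16)·(-17) − (-16)·8] + [(-16)·6 − (-1)·(-17)] + [(-1)·18 − (-15)·6] + [(-15)·10 − (-14)·18]| = 509, so the area is 254.5.
The number of boundary lattice points is Σ gcd(|Δx|,|Δy|) = gcd(2,2) + gcd(0,25) + gcd(15,23) + gcd(14,12) + gcd(1,8) = 2+25+1+2+1 = 31.
Pick's theorem gives I = A − B/2 + 1 = 254.5 − 31/2 + 1 = 240.

240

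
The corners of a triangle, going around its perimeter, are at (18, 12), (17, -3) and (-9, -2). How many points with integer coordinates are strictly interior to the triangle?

195

Using the shoelace formula, 2A = |[18·(-3) − 17·12] + [17·(-2) − (-9)·(-3)] + [(-9)·12 − 18·(-2)]| = 391, so the area is 391/2.
Summing gcd(|Δx|,|Δy|) over the edges gives the boundary count: gcd(1,15) + gcd(26,1) + gcd(27,14) = 1+1+1 = 3.
By Pick's theorem A = I + B/2 − 1, so I = 391/2 − 3/2 + 1 = 195.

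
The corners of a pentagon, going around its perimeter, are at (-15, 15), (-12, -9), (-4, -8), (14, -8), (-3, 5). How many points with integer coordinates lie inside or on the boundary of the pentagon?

Using the shoelace formula, 2A = |[(-15)·(-9) − (-12)·15] + [(-12)·(-8) − (-4)·(-9)] + [(-4)·(-8) − 14·(-8)] + [14·5 − (-3)·(-8)] + [(-3)·15 − (-15)·5]| = 595, so the area is 595/2.
Summing gcd(|Δx|,|Δy|) over the edges gives the boundary count: gcd(3,24) + gcd(8,1) + gcd(18,0) + gcd(17,13) + gcd(12,10) = 3+1+18+1+2 = 25.
Pick's theorem gives I = A − B/2 + 1 = 595/2 − 25/2 + 1 = 286, so the closed region contains I + B = 286 + 25 = 311 lattice points.

311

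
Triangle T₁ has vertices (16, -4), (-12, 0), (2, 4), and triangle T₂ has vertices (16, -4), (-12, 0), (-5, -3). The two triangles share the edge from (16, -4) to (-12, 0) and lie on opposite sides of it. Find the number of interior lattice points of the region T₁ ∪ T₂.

110

The union is the simple quadrilateral with vertices (16, -4), (2, 4), (-12, 0), (-5, -3) in order.
The shoelace formula gives twice the area as |[16·4 − 2·(-4)] + [2·0 − (-12)·4] + [(-12)·(-3) − (-5)·0] + [(-5)·(-4) − 16·(-3)]| = 224, so the area is 112.
The number of boundary lattice points is Σ gcd(|Δx|,|Δy|) = gcd(14,8) + gcd(14,4) + gcd(7,3) + gcd(21,1) = 2+2+1+1 = 6.
By Pick's theorem I = A − B/2 + 1 = 112 − 6/2 + 1 = 110.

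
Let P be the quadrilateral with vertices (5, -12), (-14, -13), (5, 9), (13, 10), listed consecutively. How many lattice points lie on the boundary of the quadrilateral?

5

Summing gcd(|Δx|,|Δy|) over the edges gives the boundary count: gcd(19,1) + gcd(19,22) + gcd(8,1) + gcd(8,22) = 1+1+1+2 = 5.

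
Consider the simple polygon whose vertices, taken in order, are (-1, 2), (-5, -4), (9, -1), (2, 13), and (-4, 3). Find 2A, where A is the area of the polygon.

227

The shoelace formula gives twice the area as |[(-1)·(-4) − (-5)·2] + [(-5)·(-1) − 9·(-4)] + [9·13 − 2·(-1)] + [2·3 − (-4)·13] + [(-4)·2 − (-1)·3]| = 227, so the area is 113.5.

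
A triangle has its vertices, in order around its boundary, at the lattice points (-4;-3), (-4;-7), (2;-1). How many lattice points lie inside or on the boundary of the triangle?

By the shoelace formula, twice the signed area is |[(-4)·(-7) − (-4)·(-3)] + [(-4)·(-1) − 2·(-7)] + [2·(-3) − (-4)·(-1)]| = 24, so the area is 12.
Along each edge there are gcd(|Δx|,|Δy|)+1 lattice points, so counting each shared vertex once the boundary has gcd(0,4) + gcd(6,6) + gcd(6,2) = 4+6+2 = 12.
Pick's theorem gives I = A − B/2 + 1 = 12 − 12/2 + 1 = 7, so the closed region contains I + B = 7 + 12 = 19 lattice points.

19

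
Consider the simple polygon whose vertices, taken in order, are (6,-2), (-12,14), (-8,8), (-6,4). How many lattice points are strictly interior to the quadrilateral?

35

By the shoelace formula, twice the signed area is |(6·14 − (-12)·(-2)) + ((-12)·8 − (-8)·14) + ((-8)·4 − (-6)·8) + ((-6)·(-2) − 6·4)| = 80, so the area is 40.
Along each edge there are gcd(|Δx|,|Δy|)+1 lattice points, so counting each shared vertex once the boundary has gcd(18,16) + gcd(4,6) + gcd(2,4) + gcd(12,6) = 2+2+2+6 = 12.
By Pick's theorem A = I + B/2 − 1, so I = 40 − 12/2 + 1 = 35.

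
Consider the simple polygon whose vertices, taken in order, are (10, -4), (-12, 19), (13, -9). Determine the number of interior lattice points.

The shoelace formula gives twice the area as |(10·19 − (-12)·(-4)) + ((-12)·(-9) − 13·19) + (13·(-4) − 10·(-9))| = 41, so the area is 20.5.
The number of boundary lattice points is Σ gcd(|Δx|,|Δy|) = gcd(22,23) + gcd(25,28) + gcd(3,5) = 1+1+1 = 3.
Pick's theorem gives I = A − B/2 + 1 = 20.5 − 3/2 + 1 = 20.

20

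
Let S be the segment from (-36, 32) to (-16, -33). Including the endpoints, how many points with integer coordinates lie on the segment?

The number of lattice points on a segment between lattice points is gcd(|Δx|,|Δy|) + 1 = gcd(20,65) + 1 = 5 + 1 = 6.

6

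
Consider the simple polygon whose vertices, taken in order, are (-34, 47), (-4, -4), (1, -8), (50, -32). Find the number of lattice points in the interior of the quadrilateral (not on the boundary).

By the shoelace formula, twice the signed area is |[(-34)·(-4) − (-4)·47] + [(-4)·(-8) − 1·(-4)] + [1·(-32) − 50·(-8)] + [50·47 − (-34)·(-32)]| = 1990, so the area is 995.
The number of boundary lattice points is Σ gcd(|Δx|,|Δy|) = gcd(30,51) + gcd(5,4) + gcd(49,24) + gcd(84,79) = 3+1+1+1 = 6.
By Pick's theorem A = I + B/2 − 1, so I = 995 − 6/2 + 1 = 993.

993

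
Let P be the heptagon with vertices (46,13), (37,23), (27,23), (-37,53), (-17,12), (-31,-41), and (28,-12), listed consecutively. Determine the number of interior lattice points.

3518

By the shoelace formula, twice the signed area is |[46·23 − 37·13] + [37·23 − 27·23] + [27·53 − (-37)·23] + [(-37)·12 − (-17)·53] + [(-17)·(-41) − (-31)·12] + [(-31)·(-12) − 28·(-41)] + [28·13 − 46·(-12)]| = 7051, so the area is 7051/2.
The number of boundary lattice points is Σ gcd(|Δx|,|Δy|) = gcd(9,10) + gcd(10,0) + gcd(64,30) + gcd(20,41) + gcd(14,53) + gcd(59,29) + gcd(18,25) = 1+10+2+1+1+1+1 = 17.
Pick's theorem gives I = A − B/2 + 1 = 7051/2 − 17/2 + 1 = 3518.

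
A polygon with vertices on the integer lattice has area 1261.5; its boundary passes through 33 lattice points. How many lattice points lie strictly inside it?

Pick's theorem A = I + B/2 − 1 rearranges to I = A − B/2 + 1 = 1261.5 − 33/2 + 1 = 1246.

1246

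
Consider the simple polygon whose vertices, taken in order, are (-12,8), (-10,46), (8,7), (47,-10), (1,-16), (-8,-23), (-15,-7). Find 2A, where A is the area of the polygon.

2705

By the shoelace formula, twice the signed area is |[(-12)·46 − (-10)·8] + [(-10)·7 − 8·46] + [8·(-10) − 47·7] + [47·(-16) − 1·(-10)] + [1·(-23) − (-8)·(-16)] + [(-8)·(-7) − (-15)·(-23)] + [(-15)·8 − (-12)·(-7)]| = 2705, so the area is 1352.5.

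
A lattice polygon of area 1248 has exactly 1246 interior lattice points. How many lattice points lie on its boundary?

6

Pick's theorem gives A = I + B/2 − 1, so B = 2(A − I + 1) = 2(1248 − 1246 + 1) = 6.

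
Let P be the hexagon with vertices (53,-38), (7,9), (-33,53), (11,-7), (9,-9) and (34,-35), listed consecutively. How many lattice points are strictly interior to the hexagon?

By the shoelace formula, twice the signed area is |(53·9 − 7·(-38)) + (7·53 − (-33)·9) + ((-33)·(-7) − 11·53) + (11·(-9) − 9·(-7)) + (9·(-35) − 34·(-9)) + (34·(-38) − 53·(-35))| = 1577, so the area is 788.5.
Along each edge there are gcd(|Δx|,|Δy|)+1 lattice points, so counting each shared vertex once the boundary has gcd(46,47) + gcd(40,44) + gcd(44,60) + gcd(2,2) + gcd(25,26) + gcd(19,3) = 1+4+4+2+1+1 = 13.
By Pick's theorem A = I + B/2 − 1, so I = 788.5 − 13/2 + 1 = 783.

783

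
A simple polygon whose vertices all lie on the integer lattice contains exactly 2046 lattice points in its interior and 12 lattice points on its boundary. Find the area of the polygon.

2051

Pick's theorem states A = I + B/2 − 1, so A = 2046 + 12/2 − 1 = 2051.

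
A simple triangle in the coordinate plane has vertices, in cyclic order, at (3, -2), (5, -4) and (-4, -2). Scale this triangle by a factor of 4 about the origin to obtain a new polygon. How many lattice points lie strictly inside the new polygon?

93

Using the shoelace formula, 2A = |[3·(-4) − 5·(-2)] + [5·(-2) − (-4)·(-4)] + [(-4)·(-2) − 3·(-2)]| = 14, so the area is 7.
The number of boundary lattice points is Σ gcd(|Δx|,|Δy|) = gcd(2,2) + gcd(9,2) + gcd(7,0) = 2+1+7 = 10.
Scaling by 4 multiplies the area by 4² = 16 (so the new area is 112) and multiplies the boundary lattice-point count by 4, giving 40.
By Pick's theorem, the interior count of the dilated polygon is 112 − 40/2 + 1 = 93.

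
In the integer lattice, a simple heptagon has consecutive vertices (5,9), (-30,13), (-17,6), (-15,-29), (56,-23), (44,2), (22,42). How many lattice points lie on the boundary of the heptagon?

Summing gcd(|Δx|,|Δy|) over the edges gives the boundary count: gcd(35,4) + gcd(13,7) + gcd(2,35) + gcd(71,6) + gcd(12,25) + gcd(22,40) + gcd(17,33) = 1+1+1+1+1+2+1 = 8.

8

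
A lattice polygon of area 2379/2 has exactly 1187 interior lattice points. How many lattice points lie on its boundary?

7

Pick's theorem gives A = I + B/2 − 1, so B = 2(A − I + 1) = 2(2379/2 − 1187 + 1) = 7.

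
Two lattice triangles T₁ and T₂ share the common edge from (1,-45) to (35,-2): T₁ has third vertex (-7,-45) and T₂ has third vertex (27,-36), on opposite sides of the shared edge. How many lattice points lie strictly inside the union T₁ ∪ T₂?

The union is the simple quadrilateral with vertices (1,-45), (-7,-45), (35,-2), (27,-36) in order.
By the shoelace formula, twice the signed area is |[1·(-45) − (-7)·(-45)] + [(-7)·(-2) − 35·(-45)] + [35·(-36) − 27·(-2)] + [27·(-45) − 1·(-36)]| = 1156, so the area is 578.
Summing gcd(|Δx|,|Δy|) over the edges gives the boundary count: gcd(8,0) + gcd(42,43) + gcd(8,34) + gcd(26,9) = 8+1+2+1 = 12.
By Pick's theorem I = A − B/2 + 1 = 578 − 12/2 + 1 = 573.

573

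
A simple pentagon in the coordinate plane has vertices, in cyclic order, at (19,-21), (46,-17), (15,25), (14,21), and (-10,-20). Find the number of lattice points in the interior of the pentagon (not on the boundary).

1265

Using the shoelace formula, 2A = |(19·(-17) − 46·(-21)) + (46·25 − 15·(-17)) + (15·21 − 14·25) + (14·(-20) − (-10)·21) + ((-10)·(-21) − 19·(-20))| = 2533, so the area is 1266.5.
Summing gcd(|Δx|,|Δy|) over the edges gives the boundary count: gcd(27,4) + gcd(31,42) + gcd(1,4) + gcd(24,41) + gcd(29,1) = 1+1+1+1+1 = 5.
Pick's theorem gives I = A − B/2 + 1 = 1266.5 − 5/2 + 1 = 1265.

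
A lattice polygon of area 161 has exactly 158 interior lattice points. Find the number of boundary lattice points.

8

Pick's theorem gives A = I + B/2 − 1, so B = 2(A − I + 1) = 2(161 − 158 + 1) = 8.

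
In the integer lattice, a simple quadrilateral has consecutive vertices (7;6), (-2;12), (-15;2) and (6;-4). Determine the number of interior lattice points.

Using the shoelace formula, 2A = |(7·12 − (-2)·6) + ((-2)·2 − (-15)·12) + ((-15)·(-4) − 6·2) + (6·6 − 7·(-4))| = 384, so the area is 192.
Along each edge there are gcd(|Δx|,|Δy|)+1 lattice points, so counting each shared vertex once the boundary has gcd(9,6) + gcd(13,10) + gcd(21,6) + gcd(1,10) = 3+1+3+1 = 8.
By Pick's theorem A = I + B/2 − 1, so I = 192 − 8/2 + 1 = 189.

189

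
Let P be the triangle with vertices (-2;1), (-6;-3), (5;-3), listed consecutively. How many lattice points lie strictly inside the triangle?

15

Using the shoelace formula, 2A = |((-2)·(-3) − (-6)·1) + ((-6)·(-3) − 5·(-3)) + (5·1 − (-2)·(-3))| = 44, so the area is 22.
The number of boundary lattice points is Σ gcd(|Δx|,|Δy|) = gcd(4,4) + gcd(11,0) + gcd(7,4) = 4+11+1 = 16.
By Pick's theorem A = I + B/2 − 1, so I = 22 − 16/2 + 1 = 15.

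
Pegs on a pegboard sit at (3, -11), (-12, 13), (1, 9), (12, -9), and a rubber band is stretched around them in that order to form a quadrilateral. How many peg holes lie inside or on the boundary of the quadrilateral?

222

The shoelace formula gives twice the area as |(3·13 − (-12)·(-11)) + ((-12)·9 − 1·13) + (1·(-9) − 12·9) + (12·(-11) − 3·(-9))| = 436, so the area is 218.
Summing gcd(|Δx|,|Δy|) over the edges gives the boundary count: gcd(15,24) + gcd(13,4) + gcd(11,18) + gcd(9,2) = 3+1+1+1 = 6.
Pick's theorem gives I = A − B/2 + 1 = 218 − 6/2 + 1 = 216, so the closed region contains I + B = 216 + 6 = 222 lattice points.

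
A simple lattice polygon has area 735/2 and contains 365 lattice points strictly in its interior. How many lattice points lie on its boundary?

7

Pick's theorem gives A = I + B/2 − 1, so B = 2(A − I + 1) = 2(735/2 − 365 + 1) = 7.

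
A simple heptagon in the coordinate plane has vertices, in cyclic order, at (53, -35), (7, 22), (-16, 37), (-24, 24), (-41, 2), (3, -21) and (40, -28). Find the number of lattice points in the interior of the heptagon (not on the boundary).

Using the shoelace formula, 2A = |(53·22 − 7·(-35)) + (7·37 − (-16)·22) + ((-16)·24 − (-24)·37) + ((-24)·2 − (-41)·24) + ((-41)·(-21) − 3·2) + (3·(-28) − 40·(-21)) + (40·(-35) − 53·(-28))| = 5157, so the area is 5157/2.
Along each edge there are gcd(|Δx|,|Δy|)+1 lattice points, so counting each shared vertex once the boundary has gcd(46,57) + gcd(23,15) + gcd(8,13) + gcd(17,22) + gcd(44,23) + gcd(37,7) + gcd(13,7) = 1+1+1+1+1+1+1 = 7.
By Pick's theorem A = I + B/2 − 1, so I = 5157/2 − 7/2 + 1 = 2576.

2576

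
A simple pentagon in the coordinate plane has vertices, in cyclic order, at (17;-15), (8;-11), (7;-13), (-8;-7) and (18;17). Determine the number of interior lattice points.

405

Using the shoelace formula, 2A = |(17·(-11) − 8·(-15)) + (8·(-13) − 7·(-11)) + (7·(-7) − (-8)·(-13)) + ((-8)·17 − 18·(-7)) + (18·(-15) − 17·17)| = 816, so the area is 408.
Along each edge there are gcd(|Δx|,|Δy|)+1 lattice points, so counting each shared vertex once the boundary has gcd(9,4) + gcd(1,2) + gcd(15,6) + gcd(26,24) + gcd(1,32) = 1+1+3+2+1 = 8.
By Pick's theorem A = I + B/2 − 1, so I = 408 − 8/2 + 1 = 405.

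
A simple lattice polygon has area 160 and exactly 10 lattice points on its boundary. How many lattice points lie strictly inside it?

156

Pick's theorem A = I + B/2 − 1 rearranges to I = A − B/2 + 1 = 160 − 10/2 + 1 = 156.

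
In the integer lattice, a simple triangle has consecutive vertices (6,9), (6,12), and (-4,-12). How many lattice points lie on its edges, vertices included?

The number of boundary lattice points is Σ gcd(|Δx|,|Δy|) = gcd(0,3) + gcd(10,24) + gcd(10,21) = 3+2+1 = 6.

6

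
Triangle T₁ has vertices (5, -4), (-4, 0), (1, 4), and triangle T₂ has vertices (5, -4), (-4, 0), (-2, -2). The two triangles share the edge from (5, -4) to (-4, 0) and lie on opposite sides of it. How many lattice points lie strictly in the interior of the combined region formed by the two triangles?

30

The union is the simple quadrilateral with vertices (5, -4), (1, 4), (-4, 0), (-2, -2) in order.
Using the shoelace formula, 2A = |[5·4 − 1·(-4)] + [1·0 − (-4)·4] + [(-4)·(-2) − (-2)·0] + [(-2)·(-4) − 5·(-2)]| = 66, so the area is 33.
Summing gcd(|Δx|,|Δy|) over the edges gives the boundary count: gcd(4,8) + gcd(5,4) + gcd(2,2) + gcd(7,2) = 4+1+2+1 = 8.
By Pick's theorem I = A − B/2 + 1 = 33 − 8/2 + 1 = 30.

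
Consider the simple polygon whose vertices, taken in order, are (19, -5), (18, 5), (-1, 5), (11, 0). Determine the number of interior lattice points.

The shoelace formula gives twice the area as |[19·5 − 18·(-5)] + [18·5 − (-1)·5] + [(-1)·0 − 11·5] + [11·(-5) − 19·0]| = 170, so the area is 85.
Summing gcd(|Δx|,|Δy|) over the edges gives the boundary count: gcd(1,10) + gcd(19,0) + gcd(12,5) + gcd(8,5) = 1+19+1+1 = 22.
By Pick's theorem A = I + B/2 − 1, so I = 85 − 22/2 + 1 = 75.

75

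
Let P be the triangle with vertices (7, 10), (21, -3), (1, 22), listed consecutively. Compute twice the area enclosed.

90

The shoelace formula gives twice the area as |(7·(-3) − 21·10) + (21·22 − 1·(-3)) + (1·10 − 7·22)| = 90, so the area is 45.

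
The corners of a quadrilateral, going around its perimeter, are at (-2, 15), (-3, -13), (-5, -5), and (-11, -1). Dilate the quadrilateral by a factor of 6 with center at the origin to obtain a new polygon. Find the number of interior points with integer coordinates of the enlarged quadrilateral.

3511

The shoelace formula gives twice the area as |[(-2)·(-13) − (-3)·15] + [(-3)·(-5) − (-5)·(-13)] + [(-5)·(-1) − (-11)·(-5)] + [(-11)·15 − (-2)·(-1)]| = 196, so the area is 98.
The number of boundary lattice points is Σ gcd(|Δx|,|Δy|) = gcd(1,28) + gcd(2,8) + gcd(6,4) + gcd(9,16) = 1+2+2+1 = 6.
Scaling by 6 multiplies the area by 6² = 36 (so the new area is 3528) and multiplies the boundary lattice-point count by 6, giving 36.
By Pick's theorem, the interior count of the dilated polygon is 3528 − 36/2 + 1 = 3511.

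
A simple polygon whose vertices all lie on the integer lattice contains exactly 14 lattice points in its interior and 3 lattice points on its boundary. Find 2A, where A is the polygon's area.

By Pick's theorem, A = I + B/2 − 1 = 14 + 3/2 − 1 = 29/2.
Hence 2A = 29.

29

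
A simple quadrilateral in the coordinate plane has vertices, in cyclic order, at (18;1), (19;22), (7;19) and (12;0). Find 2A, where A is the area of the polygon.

The shoelace formula gives twice the area as |[18·22 − 19·1] + [19·19 − 7·22] + [7·0 − 12·19] + [12·1 − 18·0]| = 368, so the area is 184.

368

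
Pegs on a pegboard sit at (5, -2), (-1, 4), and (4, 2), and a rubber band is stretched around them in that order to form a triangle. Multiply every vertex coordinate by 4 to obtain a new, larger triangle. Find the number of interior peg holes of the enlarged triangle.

Using the shoelace formula, 2A = |(5·4 − (-1)·(-2)) + ((-1)·2 − 4·4) + (4·(-2) − 5·2)| = 18, so the area is 9.
Along each edge there are gcd(|Δx|,|Δy|)+1 lattice points, so counting each shared vertex once the boundary has gcd(6,6) + gcd(5,2) + gcd(1,4) = 6+1+1 = 8.
Scaling by 4 multiplies the area by 4² = 16 (so the new area is 144) and multiplies the boundary lattice-point count by 4, giving 32.
By Pick's theorem, the interior count of the dilated polygon is 144 − 32/2 + 1 = 129.

129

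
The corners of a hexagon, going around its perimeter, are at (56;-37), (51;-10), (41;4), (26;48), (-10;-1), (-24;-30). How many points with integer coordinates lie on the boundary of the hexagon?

Along each edge there are gcd(|Δx|,|Δy|)+1 lattice points, so counting each shared vertex once the boundary has gcd(5,27) + gcd(10,14) + gcd(15,44) + gcd(36,49) + gcd(14,29) + gcd(80,7) = 1+2+1+1+1+1 = 7.

7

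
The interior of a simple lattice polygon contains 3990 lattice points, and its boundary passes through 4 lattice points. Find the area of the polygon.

By Pick's theorem, A = I + B/2 − 1 = 3990 + 4/2 − 1 = 3991.

3991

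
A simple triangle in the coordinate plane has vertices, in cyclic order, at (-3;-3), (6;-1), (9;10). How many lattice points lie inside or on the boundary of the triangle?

By the shoelace formula, twice the signed area is |[(-3)·(-1) − 6·(-3)] + [6·10 − 9·(-1)] + [9·(-3) − (-3)·10]| = 93, so the area is 46.5.
The number of boundary lattice points is Σ gcd(|Δx|,|Δy|) = gcd(9,2) + gcd(3,11) + gcd(12,13) = 1+1+1 = 3.
Pick's theorem gives I = A − B/2 + 1 = 46.5 − 3/2 + 1 = 46, so the closed region contains I + B = 46 + 3 = 49 lattice points.

49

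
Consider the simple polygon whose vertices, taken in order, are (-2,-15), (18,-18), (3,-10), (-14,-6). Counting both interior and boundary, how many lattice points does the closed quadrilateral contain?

114

By the shoelace formula, twice the signed area is |((-2)·(-18) − 18·(-15)) + (18·(-10) − 3·(-18)) + (3·(-6) − (-14)·(-10)) + ((-14)·(-15) − (-2)·(-6))| = 220, so the area is 110.
Summing gcd(|Δx|,|Δy|) over the edges gives the boundary count: gcd(20,3) + gcd(15,8) + gcd(17,4) + gcd(12,9) = 1+1+1+3 = 6.
Pick's theorem gives I = A − B/2 + 1 = 110 − 6/2 + 1 = 108, so the closed region contains I + B = 108 + 6 = 114 lattice points.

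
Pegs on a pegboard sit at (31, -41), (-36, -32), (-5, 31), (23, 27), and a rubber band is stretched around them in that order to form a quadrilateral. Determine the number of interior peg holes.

By the shoelace formula, twice the signed area is |(31·(-32) − (-36)·(-41)) + ((-36)·31 − (-5)·(-32)) + ((-5)·27 − 23·31) + (23·(-41) − 31·27)| = 6372, so the area is 3186.
Along each edge there are gcd(|Δx|,|Δy|)+1 lattice points, so counting each shared vertex once the boundary has gcd(67,9) + gcd(31,63) + gcd(28,4) + gcd(8,68) = 1+1+4+4 = 10.
Pick's theorem gives I = A − B/2 + 1 = 3186 − 10/2 + 1 = 3182.

3182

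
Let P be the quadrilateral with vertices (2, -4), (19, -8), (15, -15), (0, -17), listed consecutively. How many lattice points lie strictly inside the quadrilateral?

162

Using the shoelace formula, 2A = |[2·(-8) − 19·(-4)] + [19·(-15) − 15·(-8)] + [15·(-17) − 0·(-15)] + [0·(-4) − 2·(-17)]| = 326, so the area is 163.
The number of boundary lattice points is Σ gcd(|Δx|,|Δy|) = gcd(17,4) + gcd(4,7) + gcd(15,2) + gcd(2,13) = 1+1+1+1 = 4.
Pick's theorem gives I = A − B/2 + 1 = 163 − 4/2 + 1 = 162.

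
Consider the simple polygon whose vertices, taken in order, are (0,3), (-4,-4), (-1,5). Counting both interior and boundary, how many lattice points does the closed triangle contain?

11

By the shoelace formula, twice the signed area is |(0·(-4) − (-4)·3) + ((-4)·5 − (-1)·(-4)) + ((-1)·3 − 0·5)| = 15, so the area is 7.5.
Along each edge there are gcd(|Δx|,|Δy|)+1 lattice points, so counting each shared vertex once the boundary has gcd(4,7) + gcd(3,9) + gcd(1,2) = 1+3+1 = 5.
Pick's theorem gives I = A − B/2 + 1 = 7.5 − 5/2 + 1 = 6, so the closed region contains I + B = 6 + 5 = 11 lattice points.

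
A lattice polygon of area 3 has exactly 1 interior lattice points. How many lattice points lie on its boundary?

6

Pick's theorem gives A = I + B/2 − 1, so B = 2(A − I + 1) = 2(3 − 1 + 1) = 6.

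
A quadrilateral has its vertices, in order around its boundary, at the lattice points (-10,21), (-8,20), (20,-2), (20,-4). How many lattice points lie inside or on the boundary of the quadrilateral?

By the shoelace formula, twice the signed area is |[(-10)·20 − (-8)·21] + [(-8)·(-2) − 20·20] + [20·(-4) − 20·(-2)] + [20·21 − (-10)·(-4)]| = 76, so the area is 38.
The number of boundary lattice points is Σ gcd(|Δx|,|Δy|) = gcd(2,1) + gcd(28,22) + gcd(0,2) + gcd(30,25) = 1+2+2+5 = 10.
Pick's theorem gives I = A − B/2 + 1 = 38 − 10/2 + 1 = 34, so the closed region contains I + B = 34 + 10 = 44 lattice points.

44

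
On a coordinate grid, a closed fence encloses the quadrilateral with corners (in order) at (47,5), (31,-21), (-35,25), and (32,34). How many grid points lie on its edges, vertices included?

6

Along each edge there are gcd(|Δx|,|Δy|)+1 lattice points, so counting each shared vertex once the boundary has gcd(16,26) + gcd(66,46) + gcd(67,9) + gcd(15,29) = 2+2+1+1 = 6.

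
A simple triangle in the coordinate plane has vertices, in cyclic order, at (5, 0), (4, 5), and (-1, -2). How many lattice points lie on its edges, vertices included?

4

The number of boundary lattice points is Σ gcd(|Δx|,|Δy|) = gcd(1,5) + gcd(5,7) + gcd(6,2) = 1+1+2 = 4.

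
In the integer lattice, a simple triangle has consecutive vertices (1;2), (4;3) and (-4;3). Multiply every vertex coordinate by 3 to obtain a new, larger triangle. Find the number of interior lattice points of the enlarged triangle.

Using the shoelace formula, 2A = |[1·3 − 4·2] + [4·3 − (-4)·3] + [(-4)·2 − 1·3]| = 8, so the area is 4.
Along each edge there are gcd(|Δx|,|Δy|)+1 lattice points, so counting each shared vertex once the boundary has gcd(3,1) + gcd(8,0) + gcd(5,1) = 1+8+1 = 10.
Scaling by 3 multiplies the area by 3² = 9 (so the new area is 36) and multiplies the boundary lattice-point count by 3, giving 30.
By Pick's theorem, the interior count of the dilated polygon is 36 − 30/2 + 1 = 22.

22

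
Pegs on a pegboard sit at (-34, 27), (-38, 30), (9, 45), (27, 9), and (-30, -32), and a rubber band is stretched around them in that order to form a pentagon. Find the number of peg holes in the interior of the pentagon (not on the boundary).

2790

The shoelace formula gives twice the area as |((-34)·30 − (-38)·27) + ((-38)·45 − 9·30) + (9·9 − 27·45) + (27·(-32) − (-30)·9) + ((-30)·27 − (-34)·(-32))| = 5600, so the area is 2800.
Summing gcd(|Δx|,|Δy|) over the edges gives the boundary count: gcd(4,3) + gcd(47,15) + gcd(18,36) + gcd(57,41) + gcd(4,59) = 1+1+18+1+1 = 22.
Pick's theorem gives I = A − B/2 + 1 = 2800 − 22/2 + 1 = 2790.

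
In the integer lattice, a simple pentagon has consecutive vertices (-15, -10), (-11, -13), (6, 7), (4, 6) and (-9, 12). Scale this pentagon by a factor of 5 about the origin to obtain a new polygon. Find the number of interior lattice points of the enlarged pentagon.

By the shoelace formula, twice the signed area is |((-15)·(-13) − (-11)·(-10)) + ((-11)·7 − 6·(-13)) + (6·6 − 4·7) + (4·12 − (-9)·6) + ((-9)·(-10) − (-15)·12)| = 466, so the area is 233.
Summing gcd(|Δx|,|Δy|) over the edges gives the boundary count: gcd(4,3) + gcd(17,20) + gcd(2,1) + gcd(13,6) + gcd(6,22) = 1+1+1+1+2 = 6.
Scaling by 5 multiplies the area by 5² = 25 (so the new area is 5825) and multiplies the boundary lattice-point count by 5, giving 30.
By Pick's theorem, the interior count of the dilated polygon is 5825 − 30/2 + 1 = 5811.

5811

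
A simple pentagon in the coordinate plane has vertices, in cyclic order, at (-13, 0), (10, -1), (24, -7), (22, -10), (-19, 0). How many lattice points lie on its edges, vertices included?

11

Summing gcd(|Δx|,|Δy|) over the edges gives the boundary count: gcd(23,1) + gcd(14,6) + gcd(2,3) + gcd(41,10) + gcd(6,0) = 1+2+1+1+6 = 11.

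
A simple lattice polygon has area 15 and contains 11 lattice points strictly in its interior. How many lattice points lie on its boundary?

Pick's theorem gives A = I + B/2 − 1, so B = 2(A − I + 1) = 2(15 − 11 + 1) = 10.

10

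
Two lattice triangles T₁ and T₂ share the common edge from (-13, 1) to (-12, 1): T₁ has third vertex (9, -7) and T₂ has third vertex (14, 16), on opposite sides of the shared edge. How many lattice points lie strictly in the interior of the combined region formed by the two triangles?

The union is the simple quadrilateral with vertices (-13, 1), (9, -7), (-12, 1), (14, 16) in order.
The shoelace formula gives twice the area as |((-13)·(-7) − 9·1) + (9·1 − (-12)·(-7)) + ((-12)·16 − 14·1) + (14·1 − (-13)·16)| = 23, so the area is 23/2.
The number of boundary lattice points is Σ gcd(|Δx|,|Δy|) = gcd(22,8) + gcd(21,8) + gcd(26,15) + gcd(27,15) = 2+1+1+3 = 7.
By Pick's theorem I = A − B/2 + 1 = 23/2 − 7/2 + 1 = 9.

9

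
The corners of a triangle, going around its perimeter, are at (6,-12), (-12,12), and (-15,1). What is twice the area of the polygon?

Using the shoelace formula, 2A = |[6·12 − (-12)·(-12)] + [(-12)·1 − (-15)·12] + [(-15)·(-12) − 6·1]| = 270, so the area is 135.

270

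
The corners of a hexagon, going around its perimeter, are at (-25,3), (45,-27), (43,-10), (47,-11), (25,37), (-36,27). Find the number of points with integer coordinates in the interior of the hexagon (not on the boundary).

2911

By the shoelace formula, twice the signed area is |((-25)·(-27) − 45·3) + (45·(-10) − 43·(-27)) + (43·(-11) − 47·(-10)) + (47·37 − 25·(-11)) + (25·27 − (-36)·37) + ((-36)·3 − (-25)·27)| = 5836, so the area is 2918.
Along each edge there are gcd(|Δx|,|Δy|)+1 lattice points, so counting each shared vertex once the boundary has gcd(70,30) + gcd(2,17) + gcd(4,1) + gcd(22,48) + gcd(61,10) + gcd(11,24) = 10+1+1+2+1+1 = 16.
Pick's theorem gives I = A − B/2 + 1 = 2918 − 16/2 + 1 = 2911.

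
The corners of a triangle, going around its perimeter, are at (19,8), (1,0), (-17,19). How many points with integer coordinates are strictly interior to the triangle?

242

The shoelace formula gives twice the area as |(19·0 − 1·8) + (1·19 − (-17)·0) + ((-17)·8 − 19·19)| = 486, so the area is 243.
Summing gcd(|Δx|,|Δy|) over the edges gives the boundary count: gcd(18,8) + gcd(18,19) + gcd(36,11) = 2+1+1 = 4.
By Pick's theorem A = I + B/2 − 1, so I = 243 − 4/2 + 1 = 242.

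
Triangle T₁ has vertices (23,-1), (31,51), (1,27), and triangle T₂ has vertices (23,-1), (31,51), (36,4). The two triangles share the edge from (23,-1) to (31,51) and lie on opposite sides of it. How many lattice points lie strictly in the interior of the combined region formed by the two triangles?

The union is the simple quadrilateral with vertices (23,-1), (1,27), (31,51), (36,4) in order.
Using the shoelace formula, 2A = |[23·27 − 1·(-1)] + [1·51 − 31·27] + [31·4 − 36·51] + [36·(-1) − 23·4]| = 2004, so the area is 1002.
The number of boundary lattice points is Σ gcd(|Δx|,|Δy|) = gcd(22,28) + gcd(30,24) + gcd(5,47) + gcd(13,5) = 2+6+1+1 = 10.
By Pick's theorem I = A − B/2 + 1 = 1002 − 10/2 + 1 = 998.

998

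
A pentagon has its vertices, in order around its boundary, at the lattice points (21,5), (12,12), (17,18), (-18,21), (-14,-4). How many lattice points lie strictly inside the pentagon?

By the shoelace formula, twice the signed area is |[21·12 − 12·5] + [12·18 − 17·12] + [17·21 − (-18)·18] + [(-18)·(-4) − (-14)·21] + [(-14)·5 − 21·(-4)]| = 1265, so the area is 632.5.
Along each edge there are gcd(|Δx|,|Δy|)+1 lattice points, so counting each shared vertex once the boundary has gcd(9,7) + gcd(5,6) + gcd(35,3) + gcd(4,25) + gcd(35,9) = 1+1+1+1+1 = 5.
By Pick's theorem A = I + B/2 − 1, so I = 632.5 − 5/2 + 1 = 631.

631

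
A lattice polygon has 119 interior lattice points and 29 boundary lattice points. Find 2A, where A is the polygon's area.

Pick's theorem states A = I + B/2 − 1, so A = 119 + 29/2 − 1 = 265/2.
Hence 2A = 265.

265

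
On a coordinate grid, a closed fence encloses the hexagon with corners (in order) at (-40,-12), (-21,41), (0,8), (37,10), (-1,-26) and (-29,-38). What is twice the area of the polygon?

5196

By the shoelace formula, twice the signed area is |[(-40)·41 − (-21)·(-12)] + [(-21)·8 − 0·41] + [0·10 − 37·8] + [37·(-26) − (-1)·10] + [(-1)·(-38) − (-29)·(-26)] + [(-29)·(-12) − (-40)·(-38)]| = 5196, so the area is 2598.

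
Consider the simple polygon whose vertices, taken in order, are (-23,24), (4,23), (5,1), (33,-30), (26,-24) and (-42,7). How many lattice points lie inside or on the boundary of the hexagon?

By the shoelace formula, twice the signed area is |((-23)·23 − 4·24) + (4·1 − 5·23) + (5·(-30) − 33·1) + (33·(-24) − 26·(-30)) + (26·7 − (-42)·(-24)) + ((-42)·24 − (-23)·7)| = 2604, so the area is 1302.
Summing gcd(|Δx|,|Δy|) over the edges gives the boundary count: gcd(27,1) + gcd(1,22) + gcd(28,31) + gcd(7,6) + gcd(68,31) + gcd(19,17) = 1+1+1+1+1+1 = 6.
Pick's theorem gives I = A − B/2 + 1 = 1302 − 6/2 + 1 = 1300, so the closed region contains I + B = 1300 + 6 = 1306 lattice points.

1306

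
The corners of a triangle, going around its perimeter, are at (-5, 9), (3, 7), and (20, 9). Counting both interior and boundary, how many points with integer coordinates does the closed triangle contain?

The shoelace formula gives twice the area as |[(-5)·7 − 3·9] + [3·9 − 20·7] + [20·9 − (-5)·9]| = 50, so the area is 25.
The number of boundary lattice points is Σ gcd(|Δx|,|Δy|) = gcd(8,2) + gcd(17,2) + gcd(25,0) = 2+1+25 = 28.
Pick's theorem gives I = A − B/2 + 1 = 25 − 28/2 + 1 = 12, so the closed region contains I + B = 12 + 28 = 40 lattice points.

40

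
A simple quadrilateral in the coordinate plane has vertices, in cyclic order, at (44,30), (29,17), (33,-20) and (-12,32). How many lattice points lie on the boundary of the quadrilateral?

Summing gcd(|Δx|,|Δy|) over the edges gives the boundary count: gcd(15,13) + gcd(4,37) + gcd(45,52) + gcd(56,2) = 1+1+1+2 = 5.

5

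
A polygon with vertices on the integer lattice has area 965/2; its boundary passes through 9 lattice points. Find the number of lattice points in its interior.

479

From Pick's theorem, I = A − B/2 + 1 = 965/2 − 9/2 + 1 = 479.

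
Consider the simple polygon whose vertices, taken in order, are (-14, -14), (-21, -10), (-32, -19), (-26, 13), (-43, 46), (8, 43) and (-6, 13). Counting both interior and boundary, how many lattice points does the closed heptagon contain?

1612

By the shoelace formula, twice the signed area is |((-14)·(-10) − (-21)·(-14)) + ((-21)·(-19) − (-32)·(-10)) + ((-32)·13 − (-26)·(-19)) + ((-26)·46 − (-43)·13) + ((-43)·43 − 8·46) + (8·13 − (-6)·43) + ((-6)·(-14) − (-14)·13)| = 3211, so the area is 1605.5.
The number of boundary lattice points is Σ gcd(|Δx|,|Δy|) = gcd(7,4) + gcd(11,9) + gcd(6,32) + gcd(17,33) + gcd(51,3) + gcd(14,30) + gcd(8,27) = 1+1+2+1+3+2+1 = 11.
Pick's theorem gives I = A − B/2 + 1 = 1605.5 − 11/2 + 1 = 1601, so the closed region contains I + B = 1601 + 11 = 1612 lattice points.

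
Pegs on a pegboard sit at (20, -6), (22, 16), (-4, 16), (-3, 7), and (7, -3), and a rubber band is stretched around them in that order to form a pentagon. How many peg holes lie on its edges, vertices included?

40

The number of boundary lattice points is Σ gcd(|Δx|,|Δy|) = gcd(2,22) + gcd(26,0) + gcd(1,9) + gcd(10,10) + gcd(13,3) = 2+26+1+10+1 = 40.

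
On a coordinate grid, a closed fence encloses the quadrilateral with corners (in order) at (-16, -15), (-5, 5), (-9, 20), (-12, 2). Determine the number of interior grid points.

By the shoelace formula, twice the signed area is |((-16)·5 − (-5)·(-15)) + ((-5)·20 − (-9)·5) + ((-9)·2 − (-12)·20) + ((-12)·(-15) − (-16)·2)| = 224, so the area is 112.
Summing gcd(|Δx|,|Δy|) over the edges gives the boundary count: gcd(11,20) + gcd(4,15) + gcd(3,18) + gcd(4,17) = 1+1+3+1 = 6.
By Pick's theorem A = I + B/2 − 1, so I = 112 − 6/2 + 1 = 110.

110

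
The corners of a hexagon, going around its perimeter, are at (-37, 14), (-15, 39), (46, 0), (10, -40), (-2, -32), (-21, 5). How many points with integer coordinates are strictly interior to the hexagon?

3024

Using the shoelace formula, 2A = |((-37)·39 − (-15)·14) + ((-15)·0 − 46·39) + (46·(-40) − 10·0) + (10·(-32) − (-2)·(-40)) + ((-2)·5 − (-21)·(-32)) + ((-21)·14 − (-37)·5)| = 6058, so the area is 3029.
Along each edge there are gcd(|Δx|,|Δy|)+1 lattice points, so counting each shared vertex once the boundary has gcd(22,25) + gcd(61,39) + gcd(36,40) + gcd(12,8) + gcd(19,37) + gcd(16,9) = 1+1+4+4+1+1 = 12.
Pick's theorem gives I = A − B/2 + 1 = 3029 − 12/2 + 1 = 3024.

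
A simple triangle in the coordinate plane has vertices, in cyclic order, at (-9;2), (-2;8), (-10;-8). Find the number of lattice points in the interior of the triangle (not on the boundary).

By the shoelace formula, twice the signed area is |[(-9)·8 − (-2)·2] + [(-2)·(-8) − (-10)·8] + [(-10)·2 − (-9)·(-8)]| = 64, so the area is 32.
Summing gcd(|Δx|,|Δy|) over the edges gives the boundary count: gcd(7,6) + gcd(8,16) + gcd(1,10) = 1+8+1 = 10.
By Pick's theorem A = I + B/2 − 1, so I = 32 − 10/2 + 1 = 28.

28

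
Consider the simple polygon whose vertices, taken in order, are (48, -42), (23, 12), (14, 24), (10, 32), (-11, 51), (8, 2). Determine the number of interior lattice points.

1061

The shoelace formula gives twice the area as |(48·12 − 23·(-42)) + (23·24 − 14·12) + (14·32 − 10·24) + (10·51 − (-11)·32) + ((-11)·2 − 8·51) + (8·(-42) − 48·2)| = 2134, so the area is 1067.
The number of boundary lattice points is Σ gcd(|Δx|,|Δy|) = gcd(25,54) + gcd(9,12) + gcd(4,8) + gcd(21,19) + gcd(19,49) + gcd(40,44) = 1+3+4+1+1+4 = 14.
Pick's theorem gives I = A − B/2 + 1 = 1067 − 14/2 + 1 = 1061.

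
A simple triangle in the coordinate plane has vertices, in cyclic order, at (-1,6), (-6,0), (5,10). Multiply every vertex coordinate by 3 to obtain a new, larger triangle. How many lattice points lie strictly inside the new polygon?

67

By the shoelace formula, twice the signed area is |((-1)·0 − (-6)·6) + ((-6)·10 − 5·0) + (5·6 − (-1)·10)| = 16, so the area is 8.
Summing gcd(|Δx|,|Δy|) over the edges gives the boundary count: gcd(5,6) + gcd(11,10) + gcd(6,4) = 1+1+2 = 4.
Scaling by 3 multiplies the area by 3² = 9 (so the new area is 72) and multiplies the boundary lattice-point count by 3, giving 12.
By Pick's theorem, the interior count of the dilated polygon is 72 − 12/2 + 1 = 67.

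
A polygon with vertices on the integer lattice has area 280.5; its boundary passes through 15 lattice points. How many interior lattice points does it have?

274

Pick's theorem A = I + B/2 − 1 rearranges to I = A − B/2 + 1 = 280.5 − 15/2 + 1 = 274.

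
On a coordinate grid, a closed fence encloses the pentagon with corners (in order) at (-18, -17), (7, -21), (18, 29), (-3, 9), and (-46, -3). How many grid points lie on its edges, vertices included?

Along each edge there are gcd(|Δx|,|Δy|)+1 lattice points, so counting each shared vertex once the boundary has gcd(25,4) + gcd(11,50) + gcd(21,20) + gcd(43,12) + gcd(28,14) = 1+1+1+1+14 = 18.

18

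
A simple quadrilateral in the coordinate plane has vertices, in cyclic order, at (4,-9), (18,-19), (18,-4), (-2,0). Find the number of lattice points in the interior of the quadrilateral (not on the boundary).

172

Using the shoelace formula, 2A = |(4·(-19) − 18·(-9)) + (18·(-4) − 18·(-19)) + (18·0 − (-2)·(-4)) + ((-2)·(-9) − 4·0)| = 366, so the area is 183.
Along each edge there are gcd(|Δx|,|Δy|)+1 lattice points, so counting each shared vertex once the boundary has gcd(14,10) + gcd(0,15) + gcd(20,4) + gcd(6,9) = 2+15+4+3 = 24.
By Pick's theorem A = I + B/2 − 1, so I = 183 − 24/2 + 1 = 172.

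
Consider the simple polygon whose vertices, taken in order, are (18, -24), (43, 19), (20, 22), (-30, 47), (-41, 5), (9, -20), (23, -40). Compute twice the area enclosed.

6360

By the shoelace formula, twice the signed area is |(18·19 − 43·(-24)) + (43·22 − 20·19) + (20·47 − (-30)·22) + ((-30)·5 − (-41)·47) + ((-41)·(-20) − 9·5) + (9·(-40) − 23·(-20)) + (23·(-24) − 18·(-40))| = 6360, so the area is 3180.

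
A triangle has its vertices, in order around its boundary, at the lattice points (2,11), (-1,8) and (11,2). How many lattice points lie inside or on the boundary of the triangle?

Using the shoelace formula, 2A = |(2·8 − (-1)·11) + ((-1)·2 − 11·8) + (11·11 − 2·2)| = 54, so the area is 27.
The number of boundary lattice points is Σ gcd(|Δx|,|Δy|) = gcd(3,3) + gcd(12,6) + gcd(9,9) = 3+6+9 = 18.
Pick's theorem gives I = A − B/2 + 1 = 27 − 18/2 + 1 = 19, so the closed region contains I + B = 19 + 18 = 37 lattice points.

37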